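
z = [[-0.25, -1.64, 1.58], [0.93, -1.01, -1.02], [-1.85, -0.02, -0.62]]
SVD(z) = [[-0.94, 0.31, 0.14], [-0.07, -0.58, 0.81], [0.33, 0.75, 0.57]] @ diag([2.3250134232745583, 2.1032463756953046, 1.4669244236557248]) @ [[-0.19, 0.69, -0.7], [-0.96, 0.03, 0.29], [-0.22, -0.72, -0.66]]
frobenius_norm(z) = 3.46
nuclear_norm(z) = 5.90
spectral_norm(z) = 2.33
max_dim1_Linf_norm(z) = 1.85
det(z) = -7.17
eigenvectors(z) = [[0.70+0.00j, (0.7-0j), 0.26+0.00j], [-0.12-0.39j, (-0.12+0.39j), (0.76+0j)], [-0.11+0.57j, -0.11-0.57j, 0.59+0.00j]]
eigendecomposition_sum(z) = [[-0.08+1.04j, -0.66-0.30j, 0.90-0.08j],[0.59-0.13j, (-0.05+0.42j), (-0.2-0.49j)],[(-0.83-0.22j), 0.34-0.49j, (-0.07+0.74j)]] + [[-0.08-1.04j, (-0.66+0.3j), (0.9+0.08j)], [0.59+0.13j, -0.05-0.42j, -0.20+0.49j], [-0.83+0.22j, 0.34+0.49j, -0.07-0.74j]] + [[(-0.09-0j), -0.31+0.00j, (-0.21+0j)], [(-0.25-0j), -0.91+0.00j, (-0.62+0j)], [-0.19-0.00j, -0.70+0.00j, -0.48+0.00j]]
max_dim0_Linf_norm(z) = 1.85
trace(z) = -1.88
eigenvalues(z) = [(-0.2+2.2j), (-0.2-2.2j), (-1.47+0j)]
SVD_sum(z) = [[0.42, -1.51, 1.52], [0.03, -0.12, 0.12], [-0.15, 0.54, -0.54]] + [[-0.63, 0.02, 0.19], [1.16, -0.03, -0.35], [-1.52, 0.04, 0.46]] + [[-0.04, -0.15, -0.13], [-0.26, -0.86, -0.78], [-0.18, -0.60, -0.54]]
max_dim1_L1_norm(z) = 3.47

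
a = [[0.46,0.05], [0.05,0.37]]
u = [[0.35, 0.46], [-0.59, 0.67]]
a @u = [[0.13, 0.25], [-0.2, 0.27]]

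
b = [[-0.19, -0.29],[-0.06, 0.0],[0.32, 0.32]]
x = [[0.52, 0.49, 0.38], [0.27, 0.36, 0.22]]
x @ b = [[-0.01,  -0.03], [-0.00,  -0.01]]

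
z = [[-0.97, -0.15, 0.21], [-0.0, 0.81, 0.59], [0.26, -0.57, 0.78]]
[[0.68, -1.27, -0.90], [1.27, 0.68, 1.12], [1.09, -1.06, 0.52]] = z@[[-0.37, 0.95, 1.00], [0.30, 1.34, 0.74], [1.74, -0.69, 0.88]]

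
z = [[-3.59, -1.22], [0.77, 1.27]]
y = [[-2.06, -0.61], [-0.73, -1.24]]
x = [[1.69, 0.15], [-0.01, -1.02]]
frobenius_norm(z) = 4.07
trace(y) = -3.30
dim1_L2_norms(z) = [3.79, 1.49]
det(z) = -3.62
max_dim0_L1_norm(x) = 1.7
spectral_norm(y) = 2.44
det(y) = 2.11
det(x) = -1.72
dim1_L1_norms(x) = [1.84, 1.03]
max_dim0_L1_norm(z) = 4.36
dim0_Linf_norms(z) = [3.59, 1.27]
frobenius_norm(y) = 2.59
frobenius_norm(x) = 1.98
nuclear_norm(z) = 4.88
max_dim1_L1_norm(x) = 1.84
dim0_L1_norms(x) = [1.7, 1.17]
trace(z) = -2.32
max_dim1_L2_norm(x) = 1.7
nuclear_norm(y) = 3.30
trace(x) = 0.67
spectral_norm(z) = 3.97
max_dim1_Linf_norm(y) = 2.06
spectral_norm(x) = 1.70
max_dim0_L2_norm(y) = 2.19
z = x @ y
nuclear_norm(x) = 2.71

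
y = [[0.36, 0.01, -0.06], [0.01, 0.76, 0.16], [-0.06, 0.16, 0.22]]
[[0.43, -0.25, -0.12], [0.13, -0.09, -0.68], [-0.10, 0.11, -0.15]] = y @ [[1.13, -0.61, -0.34],[0.22, -0.21, -0.86],[-0.32, 0.48, -0.15]]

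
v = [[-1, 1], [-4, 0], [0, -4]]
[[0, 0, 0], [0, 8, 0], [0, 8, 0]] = v @ [[0, -2, 0], [0, -2, 0]]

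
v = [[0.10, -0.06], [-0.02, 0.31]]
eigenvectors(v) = [[-1.00, 0.27], [-0.09, -0.96]]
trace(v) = 0.41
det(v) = 0.03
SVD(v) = [[-0.23, 0.97], [0.97, 0.23]] @ diag([0.3183343245116809, 0.09361227396923867]) @ [[-0.13,0.99],[0.99,0.13]]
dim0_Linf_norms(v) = [0.1, 0.31]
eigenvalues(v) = [0.09, 0.32]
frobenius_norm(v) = 0.33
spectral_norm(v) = 0.32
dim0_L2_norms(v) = [0.1, 0.32]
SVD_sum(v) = [[0.01,-0.07],[-0.04,0.31]] + [[0.09, 0.01],[0.02, 0.0]]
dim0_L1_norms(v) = [0.12, 0.37]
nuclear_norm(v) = 0.41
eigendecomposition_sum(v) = [[0.09, 0.03], [0.01, 0.00]] + [[0.01, -0.09], [-0.03, 0.31]]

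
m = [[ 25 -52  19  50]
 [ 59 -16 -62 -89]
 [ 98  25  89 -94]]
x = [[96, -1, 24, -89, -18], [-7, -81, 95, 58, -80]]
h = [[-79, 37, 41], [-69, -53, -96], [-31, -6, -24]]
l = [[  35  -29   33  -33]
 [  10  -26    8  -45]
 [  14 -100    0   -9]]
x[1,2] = 95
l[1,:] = [10, -26, 8, -45]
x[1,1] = -81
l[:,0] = [35, 10, 14]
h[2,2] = -24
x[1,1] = -81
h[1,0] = -69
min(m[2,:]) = -94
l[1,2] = 8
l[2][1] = -100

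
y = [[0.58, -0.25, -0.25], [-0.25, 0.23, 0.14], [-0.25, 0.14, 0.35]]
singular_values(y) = [0.87, 0.19, 0.1]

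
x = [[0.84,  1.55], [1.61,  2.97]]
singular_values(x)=[3.81, 0.0]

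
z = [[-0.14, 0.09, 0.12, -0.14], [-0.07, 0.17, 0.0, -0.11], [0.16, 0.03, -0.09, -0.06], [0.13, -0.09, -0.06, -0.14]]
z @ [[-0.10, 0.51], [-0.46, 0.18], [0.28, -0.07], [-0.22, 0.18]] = [[0.04, -0.09],  [-0.05, -0.02],  [-0.04, 0.08],  [0.04, 0.03]]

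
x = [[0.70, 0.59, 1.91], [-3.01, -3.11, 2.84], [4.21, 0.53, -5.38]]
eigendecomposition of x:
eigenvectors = [[-0.84, 0.13, -0.15], [0.24, 0.69, 0.99], [-0.49, -0.72, -0.04]]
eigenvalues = [1.63, -6.66, -2.77]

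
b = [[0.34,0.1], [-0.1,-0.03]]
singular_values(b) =[0.37, 0.0]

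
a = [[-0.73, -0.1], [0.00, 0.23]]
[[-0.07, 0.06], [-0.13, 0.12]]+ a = [[-0.80, -0.04], [-0.13, 0.35]]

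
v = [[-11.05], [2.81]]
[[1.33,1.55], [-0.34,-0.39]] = v @ [[-0.12, -0.14]]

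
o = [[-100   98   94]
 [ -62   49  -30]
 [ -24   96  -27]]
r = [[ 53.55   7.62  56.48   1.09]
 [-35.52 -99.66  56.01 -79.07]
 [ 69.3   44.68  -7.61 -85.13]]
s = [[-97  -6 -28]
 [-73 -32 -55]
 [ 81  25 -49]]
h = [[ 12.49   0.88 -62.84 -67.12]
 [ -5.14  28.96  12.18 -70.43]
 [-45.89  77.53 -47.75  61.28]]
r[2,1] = 44.68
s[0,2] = -28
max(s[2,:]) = 81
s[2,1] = 25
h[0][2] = -62.84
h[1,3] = -70.43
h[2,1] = 77.53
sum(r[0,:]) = 118.74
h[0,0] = 12.49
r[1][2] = 56.01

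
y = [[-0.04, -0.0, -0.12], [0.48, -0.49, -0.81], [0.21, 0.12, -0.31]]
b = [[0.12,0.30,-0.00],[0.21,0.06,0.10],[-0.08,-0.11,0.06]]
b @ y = [[0.14,-0.15,-0.26], [0.04,-0.02,-0.1], [-0.04,0.06,0.08]]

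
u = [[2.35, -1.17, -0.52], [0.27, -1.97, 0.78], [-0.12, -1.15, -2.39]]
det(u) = 12.811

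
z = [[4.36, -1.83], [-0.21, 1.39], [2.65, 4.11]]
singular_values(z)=[5.23, 4.57]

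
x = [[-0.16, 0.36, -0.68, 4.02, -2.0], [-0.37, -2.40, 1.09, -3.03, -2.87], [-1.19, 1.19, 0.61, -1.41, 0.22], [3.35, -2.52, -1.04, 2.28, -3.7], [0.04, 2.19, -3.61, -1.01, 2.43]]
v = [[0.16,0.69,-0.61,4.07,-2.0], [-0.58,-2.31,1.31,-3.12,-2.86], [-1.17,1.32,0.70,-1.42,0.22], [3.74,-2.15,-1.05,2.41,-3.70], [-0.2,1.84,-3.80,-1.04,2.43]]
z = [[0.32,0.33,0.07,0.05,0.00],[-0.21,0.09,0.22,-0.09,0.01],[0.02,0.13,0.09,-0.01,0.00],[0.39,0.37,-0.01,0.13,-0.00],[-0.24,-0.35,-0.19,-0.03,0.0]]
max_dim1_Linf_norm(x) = 4.02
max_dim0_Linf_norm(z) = 0.39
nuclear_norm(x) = 20.12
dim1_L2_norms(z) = [0.47, 0.33, 0.16, 0.55, 0.47]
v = z + x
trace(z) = 0.63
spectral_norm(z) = 0.85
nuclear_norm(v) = 20.64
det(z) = -0.00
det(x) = -252.77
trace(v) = 3.39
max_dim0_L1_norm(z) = 1.27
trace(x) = 2.76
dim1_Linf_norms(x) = [4.02, 3.03, 1.41, 3.7, 3.61]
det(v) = -350.59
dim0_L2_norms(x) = [3.58, 4.3, 4.02, 5.79, 5.65]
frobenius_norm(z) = 0.94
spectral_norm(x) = 7.66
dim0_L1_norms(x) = [5.11, 8.66, 7.03, 11.75, 11.22]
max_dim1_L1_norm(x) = 12.89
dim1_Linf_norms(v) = [4.07, 3.12, 1.42, 3.74, 3.8]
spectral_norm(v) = 7.68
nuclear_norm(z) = 1.32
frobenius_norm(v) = 10.79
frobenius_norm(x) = 10.62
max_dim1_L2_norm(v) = 6.26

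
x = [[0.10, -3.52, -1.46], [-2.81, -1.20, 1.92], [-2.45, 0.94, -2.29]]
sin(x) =[[0.08, 0.87, -0.19],[0.26, 0.25, -0.62],[0.72, 0.49, 0.12]]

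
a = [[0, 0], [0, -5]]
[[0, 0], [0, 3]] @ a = [[0, 0], [0, -15]]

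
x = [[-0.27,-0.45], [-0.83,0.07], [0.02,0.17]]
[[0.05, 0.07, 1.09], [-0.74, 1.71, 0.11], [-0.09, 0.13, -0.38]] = x@[[0.84,-1.97,-0.32], [-0.62,1.02,-2.22]]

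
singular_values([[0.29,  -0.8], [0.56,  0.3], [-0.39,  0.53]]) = [1.07, 0.65]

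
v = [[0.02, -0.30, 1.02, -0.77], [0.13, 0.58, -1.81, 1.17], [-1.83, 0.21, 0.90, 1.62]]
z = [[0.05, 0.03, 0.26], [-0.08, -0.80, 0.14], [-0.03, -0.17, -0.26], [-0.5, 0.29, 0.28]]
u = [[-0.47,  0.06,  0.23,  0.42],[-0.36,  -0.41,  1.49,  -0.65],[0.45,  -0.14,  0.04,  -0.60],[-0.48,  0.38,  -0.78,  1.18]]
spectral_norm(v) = 2.67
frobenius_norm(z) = 1.12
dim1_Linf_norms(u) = [0.47, 1.49, 0.6, 1.18]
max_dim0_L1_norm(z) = 1.29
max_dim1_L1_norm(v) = 4.56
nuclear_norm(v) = 5.25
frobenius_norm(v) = 3.68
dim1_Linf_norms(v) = [1.02, 1.81, 1.83]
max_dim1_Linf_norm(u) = 1.49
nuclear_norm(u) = 3.45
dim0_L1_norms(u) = [1.76, 0.99, 2.54, 2.85]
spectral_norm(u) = 2.20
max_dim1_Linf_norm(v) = 1.83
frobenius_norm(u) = 2.52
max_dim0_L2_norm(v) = 2.26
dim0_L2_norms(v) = [1.83, 0.69, 2.26, 2.14]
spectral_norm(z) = 0.88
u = z @ v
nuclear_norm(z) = 1.82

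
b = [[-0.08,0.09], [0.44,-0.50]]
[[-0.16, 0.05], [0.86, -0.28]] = b @ [[3.13, -1.52], [1.04, -0.77]]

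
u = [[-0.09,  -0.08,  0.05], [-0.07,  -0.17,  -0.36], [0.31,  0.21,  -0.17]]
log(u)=[[-4.1, -0.50, -1.02], [4.1, -0.78, -1.43], [0.96, 1.84, -1.16]]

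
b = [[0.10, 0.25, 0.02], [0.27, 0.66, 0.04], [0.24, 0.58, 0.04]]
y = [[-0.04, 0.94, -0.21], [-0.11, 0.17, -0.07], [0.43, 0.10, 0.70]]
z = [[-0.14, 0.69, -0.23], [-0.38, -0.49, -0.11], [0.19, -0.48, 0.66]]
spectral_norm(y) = 0.99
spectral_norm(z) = 1.10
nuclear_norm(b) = 1.00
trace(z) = 0.03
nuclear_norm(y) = 1.88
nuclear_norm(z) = 1.94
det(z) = 0.15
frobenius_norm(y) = 1.29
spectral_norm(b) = 0.99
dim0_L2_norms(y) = [0.45, 0.96, 0.73]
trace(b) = 0.80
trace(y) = 0.83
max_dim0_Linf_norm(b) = 0.66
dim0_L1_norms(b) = [0.61, 1.49, 0.1]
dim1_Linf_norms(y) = [0.94, 0.17, 0.7]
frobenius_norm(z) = 1.28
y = z + b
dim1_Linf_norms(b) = [0.25, 0.66, 0.58]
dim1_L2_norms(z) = [0.74, 0.63, 0.84]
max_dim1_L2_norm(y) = 0.96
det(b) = -0.00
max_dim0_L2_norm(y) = 0.96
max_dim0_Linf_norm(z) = 0.69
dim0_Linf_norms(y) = [0.43, 0.94, 0.7]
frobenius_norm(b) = 0.99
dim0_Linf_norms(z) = [0.38, 0.69, 0.66]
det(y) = 0.06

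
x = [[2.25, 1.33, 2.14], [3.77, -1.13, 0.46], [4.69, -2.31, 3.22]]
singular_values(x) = [7.55, 2.38, 1.47]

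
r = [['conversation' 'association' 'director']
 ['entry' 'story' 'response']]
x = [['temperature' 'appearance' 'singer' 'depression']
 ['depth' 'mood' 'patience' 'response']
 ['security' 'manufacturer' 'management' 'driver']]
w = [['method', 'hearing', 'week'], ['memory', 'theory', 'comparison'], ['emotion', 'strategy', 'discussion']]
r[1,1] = 'story'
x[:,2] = ['singer', 'patience', 'management']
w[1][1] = 'theory'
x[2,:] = ['security', 'manufacturer', 'management', 'driver']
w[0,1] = 'hearing'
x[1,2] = 'patience'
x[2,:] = ['security', 'manufacturer', 'management', 'driver']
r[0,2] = 'director'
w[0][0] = 'method'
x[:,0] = ['temperature', 'depth', 'security']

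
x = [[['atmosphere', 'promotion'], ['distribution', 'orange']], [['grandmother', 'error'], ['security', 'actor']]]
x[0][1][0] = 'distribution'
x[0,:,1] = ['promotion', 'orange']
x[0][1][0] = 'distribution'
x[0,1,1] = 'orange'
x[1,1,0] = 'security'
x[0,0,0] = 'atmosphere'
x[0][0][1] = 'promotion'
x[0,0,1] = 'promotion'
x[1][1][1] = 'actor'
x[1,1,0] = 'security'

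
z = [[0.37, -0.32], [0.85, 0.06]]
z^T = [[0.37, 0.85], [-0.32, 0.06]]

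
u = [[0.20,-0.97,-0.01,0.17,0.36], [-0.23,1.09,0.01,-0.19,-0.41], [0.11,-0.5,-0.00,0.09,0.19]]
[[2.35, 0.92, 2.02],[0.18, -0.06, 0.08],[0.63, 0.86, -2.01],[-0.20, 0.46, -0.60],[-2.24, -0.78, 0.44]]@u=[[0.48,-2.29,-0.01,0.41,0.85], [0.06,-0.28,-0.00,0.05,0.1], [-0.29,1.33,0.00,-0.24,-0.51], [-0.21,1.00,0.01,-0.18,-0.37], [-0.22,1.1,0.01,-0.19,-0.40]]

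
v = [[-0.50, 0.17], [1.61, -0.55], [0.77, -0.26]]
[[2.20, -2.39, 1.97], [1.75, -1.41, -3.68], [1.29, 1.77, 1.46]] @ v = [[-3.43, 1.18], [-5.98, 2.03], [3.33, -1.13]]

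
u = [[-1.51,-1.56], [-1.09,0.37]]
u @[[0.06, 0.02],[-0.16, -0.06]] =[[0.16, 0.06], [-0.12, -0.04]]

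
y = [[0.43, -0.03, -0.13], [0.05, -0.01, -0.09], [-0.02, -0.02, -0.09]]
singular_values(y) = [0.46, 0.12, 0.01]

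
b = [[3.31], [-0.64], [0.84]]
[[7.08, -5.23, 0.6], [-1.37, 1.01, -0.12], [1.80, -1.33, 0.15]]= b @ [[2.14, -1.58, 0.18]]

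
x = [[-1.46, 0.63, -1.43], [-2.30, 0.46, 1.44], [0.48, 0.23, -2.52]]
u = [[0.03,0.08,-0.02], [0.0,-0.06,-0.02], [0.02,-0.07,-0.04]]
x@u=[[-0.07, -0.05, 0.07], [-0.04, -0.31, -0.02], [-0.04, 0.2, 0.09]]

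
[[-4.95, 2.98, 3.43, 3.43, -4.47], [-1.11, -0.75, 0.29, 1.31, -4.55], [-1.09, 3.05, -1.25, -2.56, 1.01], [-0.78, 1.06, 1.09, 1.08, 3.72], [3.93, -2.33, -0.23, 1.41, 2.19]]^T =[[-4.95, -1.11, -1.09, -0.78, 3.93], [2.98, -0.75, 3.05, 1.06, -2.33], [3.43, 0.29, -1.25, 1.09, -0.23], [3.43, 1.31, -2.56, 1.08, 1.41], [-4.47, -4.55, 1.01, 3.72, 2.19]]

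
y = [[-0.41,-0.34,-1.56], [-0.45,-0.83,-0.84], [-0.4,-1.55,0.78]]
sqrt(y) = [[0.07+0.34j, 0.51+0.73j, -0.80+0.42j], [0.34j, 0.16+0.73j, -0.22+0.43j], [(-0.06+0.25j), -0.68+0.53j, 1.01+0.31j]]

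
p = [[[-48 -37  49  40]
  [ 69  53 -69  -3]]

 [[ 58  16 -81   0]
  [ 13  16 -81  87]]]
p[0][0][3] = 40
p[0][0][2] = 49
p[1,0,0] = 58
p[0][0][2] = 49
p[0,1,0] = 69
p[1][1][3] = 87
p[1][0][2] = -81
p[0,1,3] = -3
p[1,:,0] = [58, 13]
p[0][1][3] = -3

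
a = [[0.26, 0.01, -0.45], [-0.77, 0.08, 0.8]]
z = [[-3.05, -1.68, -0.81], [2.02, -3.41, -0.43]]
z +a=[[-2.79, -1.67, -1.26], [1.25, -3.33, 0.37]]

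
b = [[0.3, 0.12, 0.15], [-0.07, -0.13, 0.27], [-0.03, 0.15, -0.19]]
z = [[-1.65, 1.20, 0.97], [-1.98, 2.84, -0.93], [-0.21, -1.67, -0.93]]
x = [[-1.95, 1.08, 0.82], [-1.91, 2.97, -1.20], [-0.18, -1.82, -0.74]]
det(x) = 10.54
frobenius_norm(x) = 4.84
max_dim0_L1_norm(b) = 0.61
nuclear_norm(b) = 0.81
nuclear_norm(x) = 7.44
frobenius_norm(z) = 4.65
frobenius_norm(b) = 0.53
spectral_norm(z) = 4.16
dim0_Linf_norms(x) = [1.95, 2.97, 1.2]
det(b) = -0.01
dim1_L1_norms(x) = [3.85, 6.08, 2.74]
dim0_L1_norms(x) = [4.04, 5.87, 2.76]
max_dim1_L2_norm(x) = 3.73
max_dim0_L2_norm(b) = 0.36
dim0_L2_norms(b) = [0.31, 0.23, 0.36]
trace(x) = 0.28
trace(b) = -0.02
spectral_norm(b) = 0.40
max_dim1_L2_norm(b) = 0.36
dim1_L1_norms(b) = [0.57, 0.47, 0.37]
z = x + b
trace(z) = 0.26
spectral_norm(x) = 4.31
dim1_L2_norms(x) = [2.38, 3.73, 1.97]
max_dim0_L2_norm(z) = 3.51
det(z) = 8.73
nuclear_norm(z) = 7.09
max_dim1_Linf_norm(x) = 2.97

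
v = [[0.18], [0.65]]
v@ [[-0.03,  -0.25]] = [[-0.01, -0.04],[-0.02, -0.16]]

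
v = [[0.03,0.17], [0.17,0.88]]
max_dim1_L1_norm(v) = 1.05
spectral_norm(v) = 0.91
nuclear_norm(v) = 0.92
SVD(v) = [[-0.19, -0.98], [-0.98, 0.19]] @ diag([0.9127390086064329, 0.002739008606432855]) @ [[-0.19, -0.98],[0.98, -0.19]]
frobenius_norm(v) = 0.91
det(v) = -0.00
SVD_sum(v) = [[0.03, 0.17], [0.17, 0.88]] + [[-0.0, 0.0], [0.0, -0.00]]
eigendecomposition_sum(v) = [[-0.0, 0.00], [0.0, -0.00]] + [[0.03, 0.17], [0.17, 0.88]]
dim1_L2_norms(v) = [0.17, 0.9]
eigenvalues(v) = [-0.0, 0.91]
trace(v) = 0.91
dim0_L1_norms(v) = [0.2, 1.05]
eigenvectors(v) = [[-0.98, -0.19], [0.19, -0.98]]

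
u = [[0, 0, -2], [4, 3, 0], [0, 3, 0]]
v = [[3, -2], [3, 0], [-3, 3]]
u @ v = [[6, -6], [21, -8], [9, 0]]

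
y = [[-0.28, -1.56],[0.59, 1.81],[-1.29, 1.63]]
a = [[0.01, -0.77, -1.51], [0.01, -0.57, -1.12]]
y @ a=[[-0.02,1.10,2.17], [0.02,-1.49,-2.92], [0.00,0.06,0.12]]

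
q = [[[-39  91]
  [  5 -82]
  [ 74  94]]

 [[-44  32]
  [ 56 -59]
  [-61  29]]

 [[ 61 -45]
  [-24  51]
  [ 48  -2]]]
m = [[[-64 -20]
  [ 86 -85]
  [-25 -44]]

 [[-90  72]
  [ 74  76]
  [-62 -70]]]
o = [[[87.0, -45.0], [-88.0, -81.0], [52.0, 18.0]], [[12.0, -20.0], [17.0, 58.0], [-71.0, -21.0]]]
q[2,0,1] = -45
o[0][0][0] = 87.0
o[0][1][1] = -81.0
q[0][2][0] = 74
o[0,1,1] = -81.0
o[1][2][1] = -21.0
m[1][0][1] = 72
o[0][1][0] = -88.0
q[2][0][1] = -45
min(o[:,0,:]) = -45.0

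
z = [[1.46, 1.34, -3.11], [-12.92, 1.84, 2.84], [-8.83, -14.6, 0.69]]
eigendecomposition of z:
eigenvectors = [[(0.34+0j), (-0.18+0.22j), -0.18-0.22j],  [0.22+0.00j, (-0.12-0.57j), -0.12+0.57j],  [(0.91+0j), 0.76+0.00j, (0.76-0j)]]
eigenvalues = [(-6.1+0j), (5.04+8.51j), (5.04-8.51j)]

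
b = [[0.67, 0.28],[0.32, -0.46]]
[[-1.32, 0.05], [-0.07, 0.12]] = b @ [[-1.58, 0.14], [-0.95, -0.17]]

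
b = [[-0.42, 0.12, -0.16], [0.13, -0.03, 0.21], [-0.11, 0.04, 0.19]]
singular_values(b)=[0.51, 0.26, 0.0]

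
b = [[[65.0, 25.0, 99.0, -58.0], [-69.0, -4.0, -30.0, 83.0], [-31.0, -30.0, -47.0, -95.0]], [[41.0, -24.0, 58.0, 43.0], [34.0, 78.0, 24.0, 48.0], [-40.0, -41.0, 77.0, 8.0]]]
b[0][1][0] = -69.0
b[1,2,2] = 77.0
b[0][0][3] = -58.0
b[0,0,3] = -58.0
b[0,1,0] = -69.0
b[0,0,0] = 65.0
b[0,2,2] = -47.0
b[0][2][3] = -95.0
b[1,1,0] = 34.0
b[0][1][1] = -4.0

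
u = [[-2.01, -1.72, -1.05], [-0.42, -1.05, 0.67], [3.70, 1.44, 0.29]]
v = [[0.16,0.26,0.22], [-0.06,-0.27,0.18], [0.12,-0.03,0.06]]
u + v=[[-1.85, -1.46, -0.83], [-0.48, -1.32, 0.85], [3.82, 1.41, 0.35]]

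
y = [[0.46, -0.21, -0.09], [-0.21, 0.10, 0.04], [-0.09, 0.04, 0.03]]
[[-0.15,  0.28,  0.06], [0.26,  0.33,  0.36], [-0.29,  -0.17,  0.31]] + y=[[0.31,0.07,-0.03], [0.05,0.43,0.40], [-0.38,-0.13,0.34]]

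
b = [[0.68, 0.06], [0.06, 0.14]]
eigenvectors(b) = [[0.99, -0.11], [0.11, 0.99]]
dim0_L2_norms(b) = [0.68, 0.15]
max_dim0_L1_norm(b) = 0.74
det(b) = 0.09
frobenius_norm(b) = 0.70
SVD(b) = [[-0.99, -0.11], [-0.11, 0.99]] @ diag([0.6865863337187866, 0.1334136662812134]) @ [[-0.99,-0.11], [-0.11,0.99]]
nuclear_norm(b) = 0.82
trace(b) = 0.82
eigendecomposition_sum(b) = [[0.68, 0.07], [0.07, 0.01]] + [[0.00, -0.01],[-0.01, 0.13]]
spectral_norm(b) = 0.69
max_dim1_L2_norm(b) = 0.68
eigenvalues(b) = [0.69, 0.13]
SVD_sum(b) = [[0.68,0.07], [0.07,0.01]] + [[0.0, -0.01], [-0.01, 0.13]]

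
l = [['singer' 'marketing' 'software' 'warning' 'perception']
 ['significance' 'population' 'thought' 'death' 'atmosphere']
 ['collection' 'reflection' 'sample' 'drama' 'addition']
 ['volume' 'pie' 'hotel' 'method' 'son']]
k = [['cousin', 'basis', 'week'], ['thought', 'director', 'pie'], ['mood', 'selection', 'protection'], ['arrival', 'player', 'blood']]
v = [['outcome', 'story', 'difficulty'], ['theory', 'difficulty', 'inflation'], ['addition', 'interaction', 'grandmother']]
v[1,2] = 'inflation'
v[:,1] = ['story', 'difficulty', 'interaction']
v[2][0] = 'addition'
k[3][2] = 'blood'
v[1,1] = 'difficulty'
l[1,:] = ['significance', 'population', 'thought', 'death', 'atmosphere']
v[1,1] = 'difficulty'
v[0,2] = 'difficulty'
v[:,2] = ['difficulty', 'inflation', 'grandmother']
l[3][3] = 'method'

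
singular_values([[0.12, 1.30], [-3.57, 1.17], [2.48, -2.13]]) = [4.91, 1.54]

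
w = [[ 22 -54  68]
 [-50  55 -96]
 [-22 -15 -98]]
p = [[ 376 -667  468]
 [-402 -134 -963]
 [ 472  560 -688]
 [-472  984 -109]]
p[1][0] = -402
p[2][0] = 472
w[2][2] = -98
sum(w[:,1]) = -14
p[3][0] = -472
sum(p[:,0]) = -26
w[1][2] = -96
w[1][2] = -96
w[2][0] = -22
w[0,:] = [22, -54, 68]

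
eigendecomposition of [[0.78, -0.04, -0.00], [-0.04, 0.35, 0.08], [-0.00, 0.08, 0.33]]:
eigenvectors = [[1.00, 0.08, -0.05], [-0.09, 0.74, -0.67], [-0.02, 0.67, 0.74]]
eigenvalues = [0.78, 0.42, 0.26]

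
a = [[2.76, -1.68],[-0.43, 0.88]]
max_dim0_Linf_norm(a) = 2.76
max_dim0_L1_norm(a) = 3.19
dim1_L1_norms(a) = [4.44, 1.31]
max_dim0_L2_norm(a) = 2.79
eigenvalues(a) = [3.09, 0.55]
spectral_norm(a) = 3.34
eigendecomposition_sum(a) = [[2.69, -2.05], [-0.52, 0.40]] + [[0.07, 0.37],[0.09, 0.48]]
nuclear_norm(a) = 3.85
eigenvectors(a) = [[0.98,0.61], [-0.19,0.80]]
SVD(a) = [[-0.97, 0.25], [0.25, 0.97]] @ diag([3.3373443726804592, 0.5113047409696796]) @ [[-0.83, 0.55], [0.55, 0.83]]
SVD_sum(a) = [[2.69, -1.79],[-0.70, 0.47]] + [[0.07, 0.11], [0.27, 0.41]]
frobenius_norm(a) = 3.38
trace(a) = 3.64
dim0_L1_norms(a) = [3.19, 2.56]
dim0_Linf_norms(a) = [2.76, 1.68]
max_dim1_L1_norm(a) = 4.44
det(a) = 1.71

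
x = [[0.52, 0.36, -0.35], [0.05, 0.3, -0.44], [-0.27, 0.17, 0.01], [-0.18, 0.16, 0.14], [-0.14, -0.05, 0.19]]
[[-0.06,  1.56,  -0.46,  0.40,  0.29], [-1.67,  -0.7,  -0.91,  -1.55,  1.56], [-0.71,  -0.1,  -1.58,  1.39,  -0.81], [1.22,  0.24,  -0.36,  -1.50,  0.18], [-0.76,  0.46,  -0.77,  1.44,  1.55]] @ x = [[0.06, 0.42, -0.56],[-0.60, -1.29, 0.96],[-0.08, -0.29, 0.32],[0.99, 0.20, -0.71],[-0.64, -0.11, 0.55]]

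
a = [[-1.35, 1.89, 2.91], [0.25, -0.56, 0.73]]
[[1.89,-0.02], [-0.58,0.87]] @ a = [[-2.56, 3.58, 5.49], [1.00, -1.58, -1.05]]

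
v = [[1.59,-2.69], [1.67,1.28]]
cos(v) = [[0.27, 5.14], [-3.19, 0.87]]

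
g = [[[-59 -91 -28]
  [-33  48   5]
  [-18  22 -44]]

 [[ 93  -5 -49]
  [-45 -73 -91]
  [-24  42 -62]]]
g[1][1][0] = -45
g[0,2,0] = -18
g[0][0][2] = -28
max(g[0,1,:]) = 48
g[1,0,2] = -49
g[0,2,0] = -18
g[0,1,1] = 48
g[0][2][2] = -44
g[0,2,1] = 22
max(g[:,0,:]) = 93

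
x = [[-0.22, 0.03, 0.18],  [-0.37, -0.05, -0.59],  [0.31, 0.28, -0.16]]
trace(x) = -0.43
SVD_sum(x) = [[0.02, 0.00, 0.02], [-0.39, -0.08, -0.57], [0.04, 0.01, 0.06]] + [[-0.17, -0.11, 0.13], [0.03, 0.02, -0.02], [0.31, 0.2, -0.23]] + [[-0.07, 0.14, 0.03], [-0.01, 0.01, 0.00], [-0.04, 0.07, 0.01]]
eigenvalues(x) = [(-0.39+0j), (-0.02+0.4j), (-0.02-0.4j)]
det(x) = -0.06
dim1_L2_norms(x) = [0.29, 0.7, 0.45]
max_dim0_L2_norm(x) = 0.64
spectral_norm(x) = 0.70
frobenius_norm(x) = 0.88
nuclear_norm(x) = 1.37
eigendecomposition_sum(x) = [[(-0.32+0j), -0.06+0.00j, 0.10-0.00j], [0.13-0.00j, (0.02-0j), (-0.04+0j)], [(0.28-0j), (0.05-0j), (-0.09+0j)]] + [[0.05+0.04j, (0.04-0.03j), 0.04+0.06j],[(-0.25+0.05j), -0.04+0.21j, -0.27-0.04j],[0.02+0.14j, (0.12+0.03j), -0.04+0.15j]] + [[0.05-0.04j, (0.04+0.03j), (0.04-0.06j)], [(-0.25-0.05j), -0.04-0.21j, (-0.27+0.04j)], [0.02-0.14j, 0.12-0.03j, (-0.04-0.15j)]]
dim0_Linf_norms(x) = [0.37, 0.28, 0.59]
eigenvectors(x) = [[-0.72+0.00j,  (0.14+0.15j),  0.14-0.15j],[(0.3+0j),  -0.85+0.00j,  (-0.85-0j)],[(0.62+0j),  -0.05+0.48j,  (-0.05-0.48j)]]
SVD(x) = [[0.04,0.48,0.88], [-0.99,-0.07,0.09], [0.1,-0.87,0.48]] @ diag([0.7015600795082275, 0.4961614646717231, 0.17588989685374087]) @ [[0.56, 0.11, 0.82], [-0.71, -0.46, 0.54], [-0.44, 0.88, 0.17]]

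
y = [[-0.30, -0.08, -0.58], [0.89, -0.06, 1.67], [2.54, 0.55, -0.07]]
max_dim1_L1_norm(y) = 3.16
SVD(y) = [[-0.16, 0.28, 0.95],  [0.46, -0.83, 0.32],  [0.87, 0.49, 0.01]] @ diag([2.8313385733541203, 1.6586288621404168, 0.09419225399065351]) @ [[0.94,0.16,0.28], [0.25,0.18,-0.95], [0.21,-0.97,-0.13]]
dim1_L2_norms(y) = [0.66, 1.89, 2.6]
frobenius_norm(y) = 3.28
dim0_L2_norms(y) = [2.71, 0.56, 1.77]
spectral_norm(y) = 2.83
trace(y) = -0.43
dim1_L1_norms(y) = [0.96, 2.62, 3.16]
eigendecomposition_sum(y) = [[-0.31+0.70j,-0.11+0.11j,(-0.25-0.04j)], [1.37-1.51j,0.37-0.19j,0.59+0.31j], [(1.06+0.21j),0.19+0.12j,(0.02+0.35j)]] + [[-0.31-0.70j, -0.11-0.11j, -0.25+0.04j], [1.37+1.51j, (0.37+0.19j), 0.59-0.31j], [(1.06-0.21j), 0.19-0.12j, (0.02-0.35j)]] + [[(0.32+0j), (0.14+0j), -0.08+0.00j], [(-1.86-0j), -0.79-0.00j, 0.49-0.00j], [0.41+0.00j, 0.18+0.00j, -0.11+0.00j]]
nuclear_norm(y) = 4.58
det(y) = -0.44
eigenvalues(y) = [(0.08+0.87j), (0.08-0.87j), (-0.58+0j)]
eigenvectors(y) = [[-0.30+0.10j, (-0.3-0.1j), 0.17+0.00j], [(0.84+0j), (0.84-0j), (-0.96+0j)], [(0.23+0.38j), 0.23-0.38j, (0.21+0j)]]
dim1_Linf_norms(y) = [0.58, 1.67, 2.54]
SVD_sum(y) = [[-0.44, -0.08, -0.13], [1.23, 0.21, 0.37], [2.33, 0.41, 0.7]] + [[0.12, 0.08, -0.44], [-0.35, -0.24, 1.3], [0.21, 0.14, -0.77]] + [[0.02,-0.09,-0.01], [0.01,-0.03,-0.00], [0.0,-0.00,-0.00]]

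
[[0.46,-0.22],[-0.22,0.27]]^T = [[0.46, -0.22], [-0.22, 0.27]]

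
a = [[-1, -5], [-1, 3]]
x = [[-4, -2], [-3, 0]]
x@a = [[6, 14], [3, 15]]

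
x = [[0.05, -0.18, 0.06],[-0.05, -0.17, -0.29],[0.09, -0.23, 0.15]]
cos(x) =[[0.99, -0.0, -0.03], [0.01, 0.95, -0.0], [-0.01, 0.01, 0.95]]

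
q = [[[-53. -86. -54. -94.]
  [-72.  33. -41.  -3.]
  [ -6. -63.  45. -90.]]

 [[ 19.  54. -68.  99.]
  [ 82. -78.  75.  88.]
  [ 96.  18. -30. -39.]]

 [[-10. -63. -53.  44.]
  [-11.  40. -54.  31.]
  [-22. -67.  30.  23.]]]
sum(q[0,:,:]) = -484.0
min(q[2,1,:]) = -54.0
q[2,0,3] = 44.0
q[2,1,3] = 31.0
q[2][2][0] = -22.0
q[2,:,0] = [-10.0, -11.0, -22.0]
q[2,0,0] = -10.0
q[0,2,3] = -90.0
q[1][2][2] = -30.0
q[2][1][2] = -54.0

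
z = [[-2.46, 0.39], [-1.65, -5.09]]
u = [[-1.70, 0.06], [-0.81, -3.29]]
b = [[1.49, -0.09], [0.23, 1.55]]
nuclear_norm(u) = 5.07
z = b @ u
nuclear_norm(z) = 7.82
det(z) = 13.16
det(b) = 2.33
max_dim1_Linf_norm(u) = 3.29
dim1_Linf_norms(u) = [1.7, 3.29]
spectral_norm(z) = 5.37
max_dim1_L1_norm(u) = 4.1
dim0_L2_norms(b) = [1.51, 1.55]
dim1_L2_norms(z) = [2.49, 5.35]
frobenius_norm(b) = 2.16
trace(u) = -4.99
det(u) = 5.64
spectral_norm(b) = 1.60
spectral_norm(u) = 3.41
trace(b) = 3.04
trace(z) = -7.55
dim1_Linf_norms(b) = [1.49, 1.55]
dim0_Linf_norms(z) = [2.46, 5.09]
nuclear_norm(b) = 3.06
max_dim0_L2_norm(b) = 1.55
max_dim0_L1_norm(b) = 1.72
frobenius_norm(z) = 5.90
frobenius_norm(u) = 3.79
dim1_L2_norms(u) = [1.7, 3.39]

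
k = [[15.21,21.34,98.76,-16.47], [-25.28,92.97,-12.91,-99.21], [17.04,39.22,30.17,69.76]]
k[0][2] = 98.76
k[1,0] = -25.28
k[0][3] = -16.47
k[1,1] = 92.97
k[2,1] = 39.22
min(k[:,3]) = -99.21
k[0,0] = 15.21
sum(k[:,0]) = 6.969999999999999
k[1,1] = 92.97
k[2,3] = 69.76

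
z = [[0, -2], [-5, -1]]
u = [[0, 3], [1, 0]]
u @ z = [[-15, -3], [0, -2]]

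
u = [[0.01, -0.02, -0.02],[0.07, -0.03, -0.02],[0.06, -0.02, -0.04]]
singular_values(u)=[0.11, 0.02, 0.01]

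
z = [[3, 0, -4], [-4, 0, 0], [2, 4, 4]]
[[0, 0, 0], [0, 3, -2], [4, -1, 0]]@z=[[0, 0, 0], [-16, -8, -8], [16, 0, -16]]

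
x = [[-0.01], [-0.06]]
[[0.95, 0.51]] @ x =[[-0.04]]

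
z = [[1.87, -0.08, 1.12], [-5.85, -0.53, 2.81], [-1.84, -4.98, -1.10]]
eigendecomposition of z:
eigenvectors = [[-0.60+0.00j, 0.09+0.13j, 0.09-0.13j], [0.62+0.00j, (-0.07+0.62j), -0.07-0.62j], [(-0.5+0j), -0.77+0.00j, -0.77-0.00j]]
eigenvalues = [(2.88+0j), (-1.32+4.36j), (-1.32-4.36j)]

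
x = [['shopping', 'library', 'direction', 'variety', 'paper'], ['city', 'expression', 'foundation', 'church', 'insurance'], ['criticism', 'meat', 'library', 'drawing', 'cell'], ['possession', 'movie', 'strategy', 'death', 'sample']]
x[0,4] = 'paper'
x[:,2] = ['direction', 'foundation', 'library', 'strategy']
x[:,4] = ['paper', 'insurance', 'cell', 'sample']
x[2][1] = 'meat'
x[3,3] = 'death'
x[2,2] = 'library'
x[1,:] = ['city', 'expression', 'foundation', 'church', 'insurance']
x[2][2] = 'library'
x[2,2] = 'library'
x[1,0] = 'city'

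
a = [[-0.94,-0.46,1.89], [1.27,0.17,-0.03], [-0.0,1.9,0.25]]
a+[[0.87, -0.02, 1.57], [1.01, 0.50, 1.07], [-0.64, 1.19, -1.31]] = [[-0.07, -0.48, 3.46], [2.28, 0.67, 1.04], [-0.64, 3.09, -1.06]]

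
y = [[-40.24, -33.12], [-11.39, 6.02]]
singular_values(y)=[52.37, 11.83]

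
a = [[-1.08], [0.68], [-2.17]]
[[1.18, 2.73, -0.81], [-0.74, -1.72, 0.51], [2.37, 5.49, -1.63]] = a @ [[-1.09, -2.53, 0.75]]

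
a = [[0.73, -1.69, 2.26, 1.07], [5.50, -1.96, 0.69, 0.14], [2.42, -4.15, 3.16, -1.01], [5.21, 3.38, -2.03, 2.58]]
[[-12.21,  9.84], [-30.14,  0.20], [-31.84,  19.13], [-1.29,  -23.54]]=a @ [[-3.89, -1.05], [3.96, -1.7], [-1.61, 4.14], [0.9, -1.52]]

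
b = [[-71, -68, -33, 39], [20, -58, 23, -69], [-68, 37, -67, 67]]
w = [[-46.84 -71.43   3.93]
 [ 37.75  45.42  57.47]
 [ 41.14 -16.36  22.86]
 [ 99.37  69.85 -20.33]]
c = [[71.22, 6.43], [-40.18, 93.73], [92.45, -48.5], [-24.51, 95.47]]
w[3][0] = 99.37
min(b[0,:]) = -71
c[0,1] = 6.43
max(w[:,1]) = 69.85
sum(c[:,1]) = 147.13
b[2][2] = -67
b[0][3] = 39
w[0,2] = 3.93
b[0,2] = -33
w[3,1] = 69.85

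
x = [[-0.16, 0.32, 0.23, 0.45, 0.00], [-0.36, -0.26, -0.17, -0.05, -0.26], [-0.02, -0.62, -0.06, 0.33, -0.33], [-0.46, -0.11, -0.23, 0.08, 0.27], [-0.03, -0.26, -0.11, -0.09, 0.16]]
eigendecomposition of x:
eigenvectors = [[0.54-0.07j, (0.54+0.07j), 0.24-0.48j, 0.24+0.48j, 0.08+0.00j], [(-0.02+0.24j), -0.02-0.24j, (0.22+0.24j), 0.22-0.24j, (-0.54+0j)], [(-0.72+0j), (-0.72-0j), (-0.39-0.2j), -0.39+0.20j, 0.62+0.00j], [(0.29+0.09j), (0.29-0.09j), 0.62+0.00j, (0.62-0j), (0.14+0j)], [-0.14+0.09j, (-0.14-0.09j), 0.00+0.17j, 0.00-0.17j, 0.54+0.00j]]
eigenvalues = [(-0.26+0.2j), (-0.26-0.2j), (0.01+0.46j), (0.01-0.46j), (0.26+0j)]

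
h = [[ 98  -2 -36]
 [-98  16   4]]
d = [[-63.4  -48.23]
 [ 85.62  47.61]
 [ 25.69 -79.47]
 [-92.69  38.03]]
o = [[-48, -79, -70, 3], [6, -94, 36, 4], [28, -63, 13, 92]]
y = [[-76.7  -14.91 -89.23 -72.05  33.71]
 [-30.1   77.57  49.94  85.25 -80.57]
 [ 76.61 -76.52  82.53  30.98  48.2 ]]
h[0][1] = -2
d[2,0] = 25.69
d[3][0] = -92.69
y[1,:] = [-30.1, 77.57, 49.94, 85.25, -80.57]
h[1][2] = 4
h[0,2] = -36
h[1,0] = -98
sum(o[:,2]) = -21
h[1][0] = -98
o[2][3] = 92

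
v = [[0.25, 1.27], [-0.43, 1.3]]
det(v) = 0.87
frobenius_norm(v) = 1.88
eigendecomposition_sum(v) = [[(0.12+0.65j), 0.64-0.95j], [(-0.22+0.32j), 0.65-0.13j]] + [[0.12-0.65j, (0.64+0.95j)], [-0.22-0.32j, 0.65+0.13j]]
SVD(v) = [[0.68,0.73],[0.73,-0.68]] @ diag([1.8225997519631834, 0.47794366210228495]) @ [[-0.08, 1.0], [1.0, 0.08]]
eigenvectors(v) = [[0.86+0.00j, (0.86-0j)],  [(0.36+0.35j), 0.36-0.35j]]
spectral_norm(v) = 1.82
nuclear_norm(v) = 2.30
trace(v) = 1.55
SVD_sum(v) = [[-0.1,1.24], [-0.10,1.33]] + [[0.35, 0.03], [-0.33, -0.03]]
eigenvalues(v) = [(0.78+0.52j), (0.78-0.52j)]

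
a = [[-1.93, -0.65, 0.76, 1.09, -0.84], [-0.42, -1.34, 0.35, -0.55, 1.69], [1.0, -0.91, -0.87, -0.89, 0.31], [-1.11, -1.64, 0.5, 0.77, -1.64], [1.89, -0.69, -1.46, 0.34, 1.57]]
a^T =[[-1.93, -0.42, 1.0, -1.11, 1.89],[-0.65, -1.34, -0.91, -1.64, -0.69],[0.76, 0.35, -0.87, 0.5, -1.46],[1.09, -0.55, -0.89, 0.77, 0.34],[-0.84, 1.69, 0.31, -1.64, 1.57]]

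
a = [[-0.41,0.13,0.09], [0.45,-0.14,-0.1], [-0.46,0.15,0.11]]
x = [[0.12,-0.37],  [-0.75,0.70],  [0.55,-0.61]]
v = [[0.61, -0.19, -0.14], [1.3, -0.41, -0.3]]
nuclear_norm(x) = 1.54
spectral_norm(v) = 1.54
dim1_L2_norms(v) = [0.65, 1.4]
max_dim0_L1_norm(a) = 1.32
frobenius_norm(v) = 1.54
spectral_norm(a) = 0.82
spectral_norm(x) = 1.36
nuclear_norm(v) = 1.54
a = x @ v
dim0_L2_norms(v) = [1.44, 0.45, 0.33]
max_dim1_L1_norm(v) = 2.01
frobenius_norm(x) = 1.37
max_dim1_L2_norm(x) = 1.03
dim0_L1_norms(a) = [1.32, 0.42, 0.3]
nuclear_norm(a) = 0.83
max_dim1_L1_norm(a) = 0.72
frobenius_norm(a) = 0.82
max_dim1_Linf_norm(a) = 0.46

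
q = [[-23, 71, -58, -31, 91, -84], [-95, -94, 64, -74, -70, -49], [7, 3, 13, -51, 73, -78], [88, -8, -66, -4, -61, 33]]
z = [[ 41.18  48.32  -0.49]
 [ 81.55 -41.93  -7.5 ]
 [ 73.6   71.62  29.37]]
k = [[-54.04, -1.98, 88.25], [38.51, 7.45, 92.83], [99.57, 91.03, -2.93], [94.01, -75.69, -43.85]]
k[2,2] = -2.93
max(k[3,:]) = 94.01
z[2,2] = 29.37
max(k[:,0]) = 99.57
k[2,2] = -2.93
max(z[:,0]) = 81.55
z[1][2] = -7.5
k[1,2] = 92.83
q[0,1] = 71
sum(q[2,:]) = -33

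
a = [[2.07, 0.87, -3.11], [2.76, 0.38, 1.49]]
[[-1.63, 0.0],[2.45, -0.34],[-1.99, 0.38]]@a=[[-3.37, -1.42, 5.07], [4.13, 2.0, -8.13], [-3.07, -1.59, 6.76]]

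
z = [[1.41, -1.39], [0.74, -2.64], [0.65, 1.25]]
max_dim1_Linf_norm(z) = 2.64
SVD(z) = [[-0.52, 0.63], [-0.80, -0.15], [0.28, 0.76]] @ diag([3.4028794939776543, 1.3575018045904712]) @ [[-0.34, 0.94], [0.94, 0.34]]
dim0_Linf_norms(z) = [1.41, 2.64]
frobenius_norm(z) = 3.66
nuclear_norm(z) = 4.76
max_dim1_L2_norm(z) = 2.74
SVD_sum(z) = [[0.60, -1.68],[0.93, -2.57],[-0.32, 0.90]] + [[0.81, 0.29], [-0.19, -0.07], [0.97, 0.35]]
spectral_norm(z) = 3.40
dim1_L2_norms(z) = [1.98, 2.74, 1.41]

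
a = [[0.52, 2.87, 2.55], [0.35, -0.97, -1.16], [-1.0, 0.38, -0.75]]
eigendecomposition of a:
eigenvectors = [[0.80+0.00j, (0.71+0j), (0.71-0j)], [(0.44+0j), (-0.42-0.11j), (-0.42+0.11j)], [-0.42+0.00j, 0.06+0.56j, 0.06-0.56j]]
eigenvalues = [(0.77+0j), (-0.98+1.54j), (-0.98-1.54j)]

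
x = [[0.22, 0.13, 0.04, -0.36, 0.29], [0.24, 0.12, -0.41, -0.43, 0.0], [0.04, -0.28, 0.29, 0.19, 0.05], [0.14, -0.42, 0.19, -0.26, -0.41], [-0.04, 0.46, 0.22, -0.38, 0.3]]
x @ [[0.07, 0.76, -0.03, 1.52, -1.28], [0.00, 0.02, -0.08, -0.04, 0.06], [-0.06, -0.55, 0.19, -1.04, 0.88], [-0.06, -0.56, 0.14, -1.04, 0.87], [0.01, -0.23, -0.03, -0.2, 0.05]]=[[0.04, 0.28, -0.07, 0.60, -0.54], [0.07, 0.65, -0.15, 1.23, -1.03], [-0.03, -0.25, 0.10, -0.44, 0.36], [0.01, 0.23, 0.04, 0.38, -0.28], [0.01, 0.0, -0.06, 0.03, -0.04]]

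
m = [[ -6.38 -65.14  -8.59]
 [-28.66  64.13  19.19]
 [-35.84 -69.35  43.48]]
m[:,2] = [-8.59, 19.19, 43.48]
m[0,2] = -8.59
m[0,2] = -8.59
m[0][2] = -8.59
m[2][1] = -69.35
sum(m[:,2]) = 54.08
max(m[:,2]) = 43.48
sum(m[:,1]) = -70.36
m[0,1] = -65.14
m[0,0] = -6.38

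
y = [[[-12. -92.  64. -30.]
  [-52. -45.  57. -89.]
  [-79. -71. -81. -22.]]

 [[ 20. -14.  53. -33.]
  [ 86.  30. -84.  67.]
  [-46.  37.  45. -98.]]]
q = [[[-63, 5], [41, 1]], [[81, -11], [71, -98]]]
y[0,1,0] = -52.0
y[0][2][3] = -22.0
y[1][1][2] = -84.0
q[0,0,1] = 5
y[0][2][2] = -81.0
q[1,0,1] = -11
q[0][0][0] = -63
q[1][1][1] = -98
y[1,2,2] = 45.0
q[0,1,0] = 41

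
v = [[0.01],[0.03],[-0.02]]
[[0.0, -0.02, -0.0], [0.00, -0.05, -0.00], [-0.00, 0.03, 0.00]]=v @ [[0.08,-1.67,-0.01]]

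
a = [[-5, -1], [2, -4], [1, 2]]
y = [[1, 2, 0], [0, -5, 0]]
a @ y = [[-5, -5, 0], [2, 24, 0], [1, -8, 0]]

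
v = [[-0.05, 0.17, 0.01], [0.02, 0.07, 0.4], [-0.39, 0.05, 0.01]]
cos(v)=[[1.00, -0.0, -0.03], [0.08, 0.99, -0.02], [-0.01, 0.03, 0.99]]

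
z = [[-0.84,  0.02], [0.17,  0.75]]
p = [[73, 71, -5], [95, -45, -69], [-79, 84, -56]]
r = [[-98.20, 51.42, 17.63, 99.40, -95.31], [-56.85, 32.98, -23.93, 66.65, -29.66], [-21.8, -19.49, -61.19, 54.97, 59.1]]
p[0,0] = 73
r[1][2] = -23.93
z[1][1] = 0.749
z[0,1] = 0.016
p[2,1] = 84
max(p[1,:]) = 95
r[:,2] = [17.63, -23.93, -61.19]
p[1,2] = -69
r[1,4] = -29.66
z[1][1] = 0.749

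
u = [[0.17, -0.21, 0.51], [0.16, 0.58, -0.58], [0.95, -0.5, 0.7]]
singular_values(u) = [1.48, 0.68, 0.16]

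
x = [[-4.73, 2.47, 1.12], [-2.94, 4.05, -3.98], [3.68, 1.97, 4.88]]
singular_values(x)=[8.48, 5.3, 3.43]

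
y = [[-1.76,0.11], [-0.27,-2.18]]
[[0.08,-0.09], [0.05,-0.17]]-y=[[1.84, -0.2], [0.32, 2.01]]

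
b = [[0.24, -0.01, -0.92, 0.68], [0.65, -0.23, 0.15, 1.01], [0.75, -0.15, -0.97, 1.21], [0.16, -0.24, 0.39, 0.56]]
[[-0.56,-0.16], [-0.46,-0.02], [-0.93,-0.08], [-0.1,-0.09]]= b@[[-0.42, 0.54], [0.49, -0.35], [0.40, -0.01], [-0.13, -0.45]]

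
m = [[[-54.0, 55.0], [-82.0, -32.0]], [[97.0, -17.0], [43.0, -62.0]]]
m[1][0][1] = -17.0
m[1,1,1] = -62.0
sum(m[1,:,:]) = 61.0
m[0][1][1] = -32.0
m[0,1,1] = -32.0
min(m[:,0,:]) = -54.0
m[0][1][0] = -82.0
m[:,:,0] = [[-54.0, -82.0], [97.0, 43.0]]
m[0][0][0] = -54.0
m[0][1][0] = -82.0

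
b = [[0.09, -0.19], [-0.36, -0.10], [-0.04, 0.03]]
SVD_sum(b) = [[0.05, 0.01], [-0.37, -0.07], [-0.03, -0.01]] + [[0.04, -0.20],[0.01, -0.03],[-0.01, 0.04]]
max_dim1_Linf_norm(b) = 0.36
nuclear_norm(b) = 0.59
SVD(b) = [[-0.14, -0.97], [0.99, -0.16], [0.09, 0.18]] @ diag([0.3775948244619984, 0.20909841830944745]) @ [[-0.98, -0.18], [-0.18, 0.98]]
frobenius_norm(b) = 0.43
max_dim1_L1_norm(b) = 0.46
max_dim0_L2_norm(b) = 0.37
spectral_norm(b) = 0.38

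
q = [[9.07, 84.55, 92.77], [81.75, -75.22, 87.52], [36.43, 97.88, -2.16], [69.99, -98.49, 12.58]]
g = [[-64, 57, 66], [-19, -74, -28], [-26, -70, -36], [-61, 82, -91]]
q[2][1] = 97.88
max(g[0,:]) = 66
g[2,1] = -70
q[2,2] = -2.16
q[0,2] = 92.77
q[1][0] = 81.75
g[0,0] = -64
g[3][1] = 82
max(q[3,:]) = 69.99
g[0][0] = -64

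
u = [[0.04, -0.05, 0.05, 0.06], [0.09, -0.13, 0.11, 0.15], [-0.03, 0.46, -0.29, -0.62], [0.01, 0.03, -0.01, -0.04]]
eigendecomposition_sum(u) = [[0.01, -0.06, 0.04, 0.08], [0.03, -0.14, 0.1, 0.19], [-0.09, 0.46, -0.30, -0.59], [-0.0, 0.02, -0.01, -0.03]] + [[0.04, 0.01, 0.01, -0.02], [0.06, 0.02, 0.02, -0.04], [0.04, 0.01, 0.01, -0.03], [0.02, 0.00, 0.00, -0.01]] + [[-0.0, 0.00, -0.00, 0.00],[-0.00, 0.0, -0.0, 0.0],[0.00, -0.00, 0.00, -0.00],[-0.0, 0.0, -0.00, 0.00]] + [[-0.01,0.00,0.00,0.00], [0.00,-0.00,-0.0,-0.00], [0.01,-0.01,-0.0,-0.0], [-0.0,0.0,0.0,0.0]]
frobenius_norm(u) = 0.87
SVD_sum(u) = [[0.01, -0.05, 0.03, 0.07],[0.02, -0.13, 0.08, 0.17],[-0.05, 0.46, -0.3, -0.61],[-0.0, 0.03, -0.02, -0.04]] + [[0.03, -0.00, 0.01, -0.01],  [0.07, -0.0, 0.03, -0.02],  [0.02, -0.0, 0.01, -0.01],  [0.01, -0.0, 0.01, -0.0]] + [[-0.00, 0.0, 0.0, 0.00], [0.0, -0.00, -0.00, -0.00], [0.0, -0.00, -0.0, -0.00], [-0.00, 0.00, 0.00, 0.0]] + [[-0.00, -0.00, 0.00, -0.00], [0.0, 0.0, -0.00, 0.0], [-0.00, -0.00, 0.0, -0.00], [0.0, 0.0, -0.0, 0.0]]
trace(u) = -0.42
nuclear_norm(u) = 0.96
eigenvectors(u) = [[-0.13, 0.41, -0.33, 0.42], [-0.3, 0.72, -0.59, -0.14], [0.94, 0.51, 0.4, -0.86], [0.05, 0.23, -0.61, 0.27]]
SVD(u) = [[-0.11,-0.4,-0.65,-0.63], [-0.27,-0.86,0.4,0.18], [0.96,-0.27,0.08,-0.07], [0.06,-0.16,-0.64,0.75]] @ diag([0.8627118042477007, 0.09589089839957408, 0.005754923362723424, 0.00039909007591954924]) @ [[-0.07, 0.56, -0.36, -0.74], [-0.9, 0.00, -0.35, 0.25], [0.24, -0.62, -0.73, -0.13], [0.35, 0.55, -0.46, 0.61]]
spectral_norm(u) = 0.86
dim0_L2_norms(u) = [0.1, 0.48, 0.31, 0.64]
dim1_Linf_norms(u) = [0.06, 0.15, 0.62, 0.04]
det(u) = 0.00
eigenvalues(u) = [-0.46, 0.05, 0.0, -0.01]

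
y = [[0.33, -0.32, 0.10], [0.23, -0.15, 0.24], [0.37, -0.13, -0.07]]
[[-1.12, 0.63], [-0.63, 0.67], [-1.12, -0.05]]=y @ [[-2.60, -0.31], [0.95, -1.63], [0.44, 2.08]]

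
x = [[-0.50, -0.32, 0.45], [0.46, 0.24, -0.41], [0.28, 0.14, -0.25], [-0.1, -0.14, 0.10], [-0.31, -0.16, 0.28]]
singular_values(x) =[1.18, 0.09, 0.0]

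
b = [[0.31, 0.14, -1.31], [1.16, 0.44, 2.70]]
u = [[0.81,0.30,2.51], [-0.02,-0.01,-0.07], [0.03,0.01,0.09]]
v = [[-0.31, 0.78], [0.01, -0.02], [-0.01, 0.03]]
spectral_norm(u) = 2.66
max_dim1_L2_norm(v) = 0.84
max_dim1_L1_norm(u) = 3.62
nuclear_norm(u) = 2.66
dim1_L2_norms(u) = [2.65, 0.07, 0.1]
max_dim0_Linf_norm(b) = 2.7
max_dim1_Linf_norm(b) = 2.7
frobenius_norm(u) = 2.66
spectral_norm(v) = 0.84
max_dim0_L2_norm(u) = 2.51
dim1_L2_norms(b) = [1.35, 2.97]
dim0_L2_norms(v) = [0.31, 0.78]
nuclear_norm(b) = 3.97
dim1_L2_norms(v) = [0.84, 0.02, 0.03]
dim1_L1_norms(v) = [1.09, 0.03, 0.04]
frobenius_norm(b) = 3.27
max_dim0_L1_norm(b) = 4.01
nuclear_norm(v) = 0.84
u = v @ b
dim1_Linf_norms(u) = [2.51, 0.07, 0.09]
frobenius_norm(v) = 0.84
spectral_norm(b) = 3.16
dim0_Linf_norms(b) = [1.16, 0.44, 2.7]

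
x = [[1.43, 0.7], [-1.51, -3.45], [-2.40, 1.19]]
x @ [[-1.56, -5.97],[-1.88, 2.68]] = [[-3.55, -6.66], [8.84, -0.23], [1.51, 17.52]]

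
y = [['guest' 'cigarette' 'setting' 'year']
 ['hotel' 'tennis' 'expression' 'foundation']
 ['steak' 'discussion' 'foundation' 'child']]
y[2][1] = 'discussion'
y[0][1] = 'cigarette'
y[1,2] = 'expression'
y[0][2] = 'setting'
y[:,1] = ['cigarette', 'tennis', 'discussion']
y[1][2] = 'expression'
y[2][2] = 'foundation'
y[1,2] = 'expression'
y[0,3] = 'year'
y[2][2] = 'foundation'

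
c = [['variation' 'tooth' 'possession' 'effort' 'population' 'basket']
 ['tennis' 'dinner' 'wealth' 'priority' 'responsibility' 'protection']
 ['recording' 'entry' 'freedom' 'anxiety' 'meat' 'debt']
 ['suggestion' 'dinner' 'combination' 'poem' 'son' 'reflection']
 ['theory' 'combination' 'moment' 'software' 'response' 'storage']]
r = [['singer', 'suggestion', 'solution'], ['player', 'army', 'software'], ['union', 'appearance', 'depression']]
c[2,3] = 'anxiety'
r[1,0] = 'player'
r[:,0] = ['singer', 'player', 'union']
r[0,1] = 'suggestion'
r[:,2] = ['solution', 'software', 'depression']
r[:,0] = ['singer', 'player', 'union']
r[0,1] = 'suggestion'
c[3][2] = 'combination'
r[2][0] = 'union'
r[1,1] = 'army'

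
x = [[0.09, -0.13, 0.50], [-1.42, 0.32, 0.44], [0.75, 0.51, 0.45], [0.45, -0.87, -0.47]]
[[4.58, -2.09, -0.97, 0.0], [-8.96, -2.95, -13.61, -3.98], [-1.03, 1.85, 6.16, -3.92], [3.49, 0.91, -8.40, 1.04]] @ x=[[2.65, -1.76, 0.93],[-8.62, -3.26, -10.03],[0.14, 7.28, 4.91],[-6.81, -5.35, -2.12]]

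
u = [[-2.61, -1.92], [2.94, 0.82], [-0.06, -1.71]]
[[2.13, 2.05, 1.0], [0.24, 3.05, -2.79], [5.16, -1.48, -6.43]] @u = [[0.41, -4.12],[8.51, 6.81],[-17.43, -0.13]]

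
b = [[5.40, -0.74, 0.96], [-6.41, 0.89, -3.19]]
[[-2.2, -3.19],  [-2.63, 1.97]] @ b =[[8.57,-1.21,8.06], [-26.83,3.7,-8.81]]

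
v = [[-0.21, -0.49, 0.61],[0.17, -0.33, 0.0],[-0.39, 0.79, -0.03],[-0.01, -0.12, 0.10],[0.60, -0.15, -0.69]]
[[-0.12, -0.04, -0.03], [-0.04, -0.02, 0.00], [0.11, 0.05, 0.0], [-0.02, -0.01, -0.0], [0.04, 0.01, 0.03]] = v @ [[-0.01, -0.02, 0.06],[0.13, 0.05, 0.03],[-0.09, -0.04, -0.00]]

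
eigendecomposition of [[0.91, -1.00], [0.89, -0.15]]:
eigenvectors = [[0.73+0.00j, (0.73-0j)], [(0.39-0.57j), 0.39+0.57j]]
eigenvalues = [(0.38+0.78j), (0.38-0.78j)]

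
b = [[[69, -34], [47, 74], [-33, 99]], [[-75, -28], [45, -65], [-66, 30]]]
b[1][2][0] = -66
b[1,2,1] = 30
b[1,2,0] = -66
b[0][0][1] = -34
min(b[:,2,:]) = -66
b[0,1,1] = 74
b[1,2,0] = -66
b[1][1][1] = -65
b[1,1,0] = 45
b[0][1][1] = 74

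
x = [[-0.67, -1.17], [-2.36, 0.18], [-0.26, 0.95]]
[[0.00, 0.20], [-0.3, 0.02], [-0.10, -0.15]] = x@[[0.12,-0.02], [-0.07,-0.16]]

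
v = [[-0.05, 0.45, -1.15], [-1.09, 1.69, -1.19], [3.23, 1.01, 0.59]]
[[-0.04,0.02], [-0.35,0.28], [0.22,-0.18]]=v @ [[0.12, -0.10], [-0.15, 0.12], [-0.03, 0.03]]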